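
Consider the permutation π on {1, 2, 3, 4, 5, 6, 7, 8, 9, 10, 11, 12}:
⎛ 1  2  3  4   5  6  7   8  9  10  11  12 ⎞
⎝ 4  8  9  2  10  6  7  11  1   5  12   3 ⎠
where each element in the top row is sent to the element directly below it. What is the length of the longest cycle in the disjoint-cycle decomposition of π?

8

Decomposing into disjoint cycles gives (1 4 2 8 11 12 3 9)(5 10); the longest has length 8.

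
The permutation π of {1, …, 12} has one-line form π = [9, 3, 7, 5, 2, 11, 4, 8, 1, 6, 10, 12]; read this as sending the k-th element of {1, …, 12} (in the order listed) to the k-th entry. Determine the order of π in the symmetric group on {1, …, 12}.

Writing π as disjoint cycles, the cycle lengths are 5, 3, 2, 1, 1.
Since disjoint cycles commute, ord(π) = lcm(5, 3, 2) = 30.

30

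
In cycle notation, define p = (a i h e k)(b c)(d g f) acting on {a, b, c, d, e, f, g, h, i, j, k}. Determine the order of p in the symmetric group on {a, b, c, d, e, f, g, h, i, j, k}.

The cycle type of p is (5, 3, 2, 1).
The order of p is the least common multiple of its cycle lengths: lcm(5, 3, 2) = 30.

30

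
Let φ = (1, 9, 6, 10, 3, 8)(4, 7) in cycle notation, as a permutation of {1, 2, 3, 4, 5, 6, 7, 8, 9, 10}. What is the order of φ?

The disjoint cycles have lengths 6, 2, 1, 1.
Since disjoint cycles commute, ord(φ) = lcm(6, 2) = 6.

6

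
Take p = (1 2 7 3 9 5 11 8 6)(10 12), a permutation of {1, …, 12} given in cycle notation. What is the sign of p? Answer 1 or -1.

The cycle lengths are 9, 2, 1.
A cycle is odd iff its length is even; p has 1 even-length cycle, so sgn(p) = (−1)^1 and p is odd.

-1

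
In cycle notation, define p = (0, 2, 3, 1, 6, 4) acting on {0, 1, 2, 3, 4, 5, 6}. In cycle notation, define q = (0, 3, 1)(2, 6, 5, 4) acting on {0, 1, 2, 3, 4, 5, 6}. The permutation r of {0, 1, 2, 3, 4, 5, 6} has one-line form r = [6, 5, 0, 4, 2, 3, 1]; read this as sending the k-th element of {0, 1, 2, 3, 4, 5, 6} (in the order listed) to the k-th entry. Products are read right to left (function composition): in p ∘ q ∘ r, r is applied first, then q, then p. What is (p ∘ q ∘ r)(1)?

0

Chase 1: r(1) = 5; q(5) = 4; p(4) = 0. Hence (p ∘ q ∘ r)(1) = 0.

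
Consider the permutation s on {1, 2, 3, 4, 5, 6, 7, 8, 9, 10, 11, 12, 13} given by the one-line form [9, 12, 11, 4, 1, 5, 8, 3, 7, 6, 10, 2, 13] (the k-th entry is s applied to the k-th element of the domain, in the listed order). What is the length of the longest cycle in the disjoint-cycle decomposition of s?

9

Decomposing into disjoint cycles gives (1 9 7 8 3 11 10 6 5)(2 12); the longest has length 9.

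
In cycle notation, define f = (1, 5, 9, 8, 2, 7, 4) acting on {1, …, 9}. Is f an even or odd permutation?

even

The cycle lengths are 7, 1, 1.
A cycle of length ℓ contributes ℓ−1 transpositions, so f is a product of 6 transpositions — even.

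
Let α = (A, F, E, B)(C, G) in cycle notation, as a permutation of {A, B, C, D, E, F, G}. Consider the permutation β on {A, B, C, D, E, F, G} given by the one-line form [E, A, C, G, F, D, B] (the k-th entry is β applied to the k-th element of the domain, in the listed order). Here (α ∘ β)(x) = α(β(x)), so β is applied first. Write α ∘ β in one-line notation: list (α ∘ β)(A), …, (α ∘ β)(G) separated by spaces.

B F G C E D A

For each element, apply β then α: A → E → B; B → A → F; C → C → G; D → G → C; E → F → E; F → D → D; G → B → A.
So α ∘ β in one-line form is B F G C E D A.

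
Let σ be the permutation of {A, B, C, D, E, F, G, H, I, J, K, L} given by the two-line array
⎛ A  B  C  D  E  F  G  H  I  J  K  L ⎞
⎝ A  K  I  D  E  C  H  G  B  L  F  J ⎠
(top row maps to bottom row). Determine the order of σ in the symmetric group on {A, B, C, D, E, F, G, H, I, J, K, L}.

Decomposing into disjoint cycles gives cycle lengths 5, 2, 2, 1, 1, 1.
Since disjoint cycles commute, ord(σ) = lcm(5, 2, 2) = 10.

10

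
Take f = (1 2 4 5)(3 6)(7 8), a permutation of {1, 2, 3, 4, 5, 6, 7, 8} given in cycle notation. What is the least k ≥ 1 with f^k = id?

The disjoint cycles have lengths 4, 2, 2.
Since disjoint cycles commute, ord(f) = lcm(4, 2, 2) = 4.

4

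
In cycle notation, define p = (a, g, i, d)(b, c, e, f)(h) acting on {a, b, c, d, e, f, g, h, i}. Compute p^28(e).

e lies in the 4-cycle (b, c, e, f).
Powers repeat with period 4 on this cycle, and 28 mod 4 = 0, so p^28(e) = p^0(e).
So p^28(e) = e.

e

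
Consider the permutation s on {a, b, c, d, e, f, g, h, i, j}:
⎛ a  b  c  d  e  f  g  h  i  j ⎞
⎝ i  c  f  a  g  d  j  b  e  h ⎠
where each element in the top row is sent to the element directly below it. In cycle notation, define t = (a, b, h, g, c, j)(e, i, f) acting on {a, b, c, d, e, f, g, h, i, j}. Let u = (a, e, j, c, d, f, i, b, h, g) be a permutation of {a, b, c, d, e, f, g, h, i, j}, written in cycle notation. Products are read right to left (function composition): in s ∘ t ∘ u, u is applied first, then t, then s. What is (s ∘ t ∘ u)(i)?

Apply the permutations in order: u(i) = b, then t(b) = h, then s(h) = b. So (s ∘ t ∘ u)(i) = b.

b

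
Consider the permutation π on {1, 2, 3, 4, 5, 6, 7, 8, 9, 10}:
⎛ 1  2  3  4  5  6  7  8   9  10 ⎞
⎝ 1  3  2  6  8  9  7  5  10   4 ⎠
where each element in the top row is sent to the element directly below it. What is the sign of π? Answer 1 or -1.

In disjoint-cycle form the cycle lengths are 4, 2, 2, 1, 1.
A cycle of length ℓ contributes ℓ−1 transpositions, so π is a product of 3 + 1 + 1 = 5 transpositions — odd.

-1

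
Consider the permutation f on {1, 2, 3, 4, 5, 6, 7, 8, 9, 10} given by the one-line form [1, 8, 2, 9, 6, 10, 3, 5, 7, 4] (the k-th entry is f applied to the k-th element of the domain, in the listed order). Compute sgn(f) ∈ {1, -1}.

1

In disjoint-cycle form the cycle lengths are 9, 1.
A cycle of length ℓ contributes ℓ−1 transpositions, so f is a product of 8 transpositions — even.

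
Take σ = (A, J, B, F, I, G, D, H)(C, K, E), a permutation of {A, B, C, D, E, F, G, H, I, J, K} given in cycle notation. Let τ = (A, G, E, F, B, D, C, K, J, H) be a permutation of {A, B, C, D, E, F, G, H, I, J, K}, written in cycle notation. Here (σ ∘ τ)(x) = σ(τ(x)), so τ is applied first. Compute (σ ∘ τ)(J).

A

τ(J) = H, then σ(H) = A; composing gives (σ ∘ τ)(J) = A.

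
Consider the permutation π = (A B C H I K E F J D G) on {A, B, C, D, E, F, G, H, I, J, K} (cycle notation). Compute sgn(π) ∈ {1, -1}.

The cycle lengths are 11.
A cycle of length ℓ contributes ℓ−1 transpositions, so π is a product of 10 transpositions — even.

1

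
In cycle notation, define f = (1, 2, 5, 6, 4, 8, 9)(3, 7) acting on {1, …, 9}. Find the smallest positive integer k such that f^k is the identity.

14

The disjoint cycles have lengths 7, 2.
The order of f is the least common multiple of its cycle lengths: lcm(7, 2) = 14.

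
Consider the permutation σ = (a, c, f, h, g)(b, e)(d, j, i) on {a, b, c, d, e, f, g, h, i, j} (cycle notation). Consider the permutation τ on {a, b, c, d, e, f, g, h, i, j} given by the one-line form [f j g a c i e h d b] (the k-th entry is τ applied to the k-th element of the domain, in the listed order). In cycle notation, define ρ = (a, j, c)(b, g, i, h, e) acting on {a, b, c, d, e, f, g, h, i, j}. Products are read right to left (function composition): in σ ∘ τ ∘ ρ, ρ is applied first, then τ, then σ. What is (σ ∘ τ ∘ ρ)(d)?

Apply the permutations in order: ρ(d) = d, then τ(d) = a, then σ(a) = c. So (σ ∘ τ ∘ ρ)(d) = c.

c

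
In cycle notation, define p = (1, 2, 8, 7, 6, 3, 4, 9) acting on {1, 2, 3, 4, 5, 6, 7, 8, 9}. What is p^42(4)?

4 lies in the 8-cycle (1, 2, 8, 7, 6, 3, 4, 9).
Powers repeat with period 8 on this cycle, and 42 mod 8 = 2, so p^42(4) = p^2(4).
Stepping 2 places around the cycle: 4 → 9 → 1.

1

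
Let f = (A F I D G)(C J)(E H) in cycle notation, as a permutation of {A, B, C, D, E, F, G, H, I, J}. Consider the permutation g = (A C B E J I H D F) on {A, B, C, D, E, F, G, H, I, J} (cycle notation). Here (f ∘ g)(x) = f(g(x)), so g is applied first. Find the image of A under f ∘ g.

J

g(A) = C, then f(C) = J; composing gives (f ∘ g)(A) = J.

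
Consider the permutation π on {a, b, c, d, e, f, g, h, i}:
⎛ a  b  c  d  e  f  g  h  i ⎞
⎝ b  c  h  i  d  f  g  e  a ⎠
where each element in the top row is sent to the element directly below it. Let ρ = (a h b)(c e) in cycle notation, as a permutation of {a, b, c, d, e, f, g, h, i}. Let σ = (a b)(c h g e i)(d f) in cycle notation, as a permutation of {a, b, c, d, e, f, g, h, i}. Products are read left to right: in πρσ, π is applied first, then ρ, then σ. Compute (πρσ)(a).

Chase a: π(a) = b; ρ(b) = a; σ(a) = b. Hence (πρσ)(a) = b.

b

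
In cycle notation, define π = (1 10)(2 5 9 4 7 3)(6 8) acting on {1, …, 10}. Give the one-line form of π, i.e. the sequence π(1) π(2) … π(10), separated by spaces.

10 5 2 7 9 8 3 6 4 1

Image by image: 1→10, 2→5, 3→2, 4→7, 5→9, 6→8, 7→3, 8→6, 9→4, 10→1.
So the one-line form is 10 5 2 7 9 8 3 6 4 1.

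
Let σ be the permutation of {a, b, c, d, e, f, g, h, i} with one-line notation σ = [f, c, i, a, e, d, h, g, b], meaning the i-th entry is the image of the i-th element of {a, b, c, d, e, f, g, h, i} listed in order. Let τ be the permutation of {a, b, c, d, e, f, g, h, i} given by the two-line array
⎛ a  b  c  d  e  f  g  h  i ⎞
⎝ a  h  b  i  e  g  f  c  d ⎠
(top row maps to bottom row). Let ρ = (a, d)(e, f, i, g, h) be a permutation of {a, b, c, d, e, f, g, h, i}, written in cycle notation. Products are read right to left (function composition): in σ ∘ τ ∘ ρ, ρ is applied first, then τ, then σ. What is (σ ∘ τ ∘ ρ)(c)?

c

(σ ∘ τ ∘ ρ)(c) = σ(τ(ρ(c))). ρ(c) = c, then τ(c) = b, then σ(b) = c, so the result is c.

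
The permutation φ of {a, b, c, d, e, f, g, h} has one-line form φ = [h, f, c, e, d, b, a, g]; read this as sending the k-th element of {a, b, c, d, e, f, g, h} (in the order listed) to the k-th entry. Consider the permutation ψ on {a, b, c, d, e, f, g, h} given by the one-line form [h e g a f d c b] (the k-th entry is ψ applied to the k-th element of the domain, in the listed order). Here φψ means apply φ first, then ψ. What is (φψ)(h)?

c

First apply φ: φ(h) = g, then ψ(g) = c. Thus (φψ)(h) = c.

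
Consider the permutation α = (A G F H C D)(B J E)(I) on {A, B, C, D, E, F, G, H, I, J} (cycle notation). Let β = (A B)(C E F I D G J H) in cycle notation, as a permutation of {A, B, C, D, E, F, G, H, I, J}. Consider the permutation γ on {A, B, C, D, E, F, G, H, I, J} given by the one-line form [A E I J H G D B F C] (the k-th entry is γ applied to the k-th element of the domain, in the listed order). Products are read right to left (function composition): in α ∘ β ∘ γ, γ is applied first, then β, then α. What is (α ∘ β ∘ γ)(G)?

(α ∘ β ∘ γ)(G) = α(β(γ(G))). γ(G) = D, then β(D) = G, then α(G) = F, so the result is F.

F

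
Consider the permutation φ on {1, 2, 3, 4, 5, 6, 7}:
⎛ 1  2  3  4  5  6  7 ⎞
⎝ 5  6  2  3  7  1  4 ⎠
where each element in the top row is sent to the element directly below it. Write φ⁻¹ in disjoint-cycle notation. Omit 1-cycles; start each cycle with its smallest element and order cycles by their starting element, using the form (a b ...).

First write φ in disjoint cycles: (1 5 7 4 3 2 6).
Reversing each cycle (and rotating so the smallest element leads) gives φ⁻¹ = (1 6 2 3 4 7 5).

(1 6 2 3 4 7 5)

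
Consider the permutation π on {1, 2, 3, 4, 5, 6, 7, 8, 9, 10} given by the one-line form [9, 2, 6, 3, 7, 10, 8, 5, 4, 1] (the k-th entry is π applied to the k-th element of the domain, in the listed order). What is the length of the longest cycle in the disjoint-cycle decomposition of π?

6

Decomposing into disjoint cycles gives (1 9 4 3 6 10)(5 7 8); the longest has length 6.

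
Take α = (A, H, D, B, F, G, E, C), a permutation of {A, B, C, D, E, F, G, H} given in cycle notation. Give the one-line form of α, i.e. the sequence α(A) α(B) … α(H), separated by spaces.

Each element maps to the next entry in its cycle (wrapping to the front): A↦H, B↦F, C↦A, D↦B, E↦C, F↦G, G↦E, H↦D.
So the one-line form is H F A B C G E D.

H F A B C G E D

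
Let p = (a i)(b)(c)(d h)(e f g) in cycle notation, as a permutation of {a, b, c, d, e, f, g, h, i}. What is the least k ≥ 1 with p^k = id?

6

The disjoint cycles have lengths 3, 2, 2, 1, 1.
Since disjoint cycles commute, ord(p) = lcm(3, 2, 2) = 6.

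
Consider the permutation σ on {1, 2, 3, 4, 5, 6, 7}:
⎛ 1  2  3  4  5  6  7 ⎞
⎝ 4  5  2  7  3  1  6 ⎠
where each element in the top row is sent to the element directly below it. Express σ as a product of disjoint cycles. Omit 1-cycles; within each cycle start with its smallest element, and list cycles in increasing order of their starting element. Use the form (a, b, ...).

(1, 4, 7, 6)(2, 5, 3)

From 1: 1 → 4 → 7 → 6 → 1, closing the cycle (1, 4, 7, 6).
Continuing from each remaining unvisited element yields (1, 4, 7, 6)(2, 5, 3).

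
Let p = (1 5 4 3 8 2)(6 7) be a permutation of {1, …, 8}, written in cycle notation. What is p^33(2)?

4

2 lies in the 6-cycle (1 5 4 3 8 2).
Since the cycle has length 6, p^33 acts on it the same as p^3 (33 mod 6 = 3).
Stepping 3 places around the cycle: 2 → 1 → 5 → 4.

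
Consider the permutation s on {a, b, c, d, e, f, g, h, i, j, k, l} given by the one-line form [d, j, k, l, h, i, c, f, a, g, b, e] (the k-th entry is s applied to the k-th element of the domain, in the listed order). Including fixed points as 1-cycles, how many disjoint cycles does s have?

The cycle decomposition is (a, d, l, e, h, f, i)(b, j, g, c, k), which has 2 cycles (counting 1-cycles).

2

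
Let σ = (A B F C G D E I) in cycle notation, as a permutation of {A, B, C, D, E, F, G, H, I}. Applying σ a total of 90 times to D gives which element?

D lies in the 8-cycle (A B F C G D E I).
Powers repeat with period 8 on this cycle, and 90 mod 8 = 2, so σ^90(D) = σ^2(D).
Advancing 2 steps from D: D → E → I.

I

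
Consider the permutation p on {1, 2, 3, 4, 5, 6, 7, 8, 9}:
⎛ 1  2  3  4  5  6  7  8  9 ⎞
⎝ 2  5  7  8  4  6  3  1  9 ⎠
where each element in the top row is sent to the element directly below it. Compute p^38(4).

2

Tracing 4 → 8 → … returns to 4 after 5 steps, so 4 lies in a 5-cycle (1, 2, 5, 4, 8).
On a 5-cycle, p^5 is the identity, so p^38 = p^3 there (38 ≡ 3 mod 5).
Stepping 3 places around the cycle: 4 → 8 → 1 → 2.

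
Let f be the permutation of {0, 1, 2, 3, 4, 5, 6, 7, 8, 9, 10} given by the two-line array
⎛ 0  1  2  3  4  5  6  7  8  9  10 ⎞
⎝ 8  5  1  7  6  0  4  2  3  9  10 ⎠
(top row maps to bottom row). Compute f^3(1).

8

Tracing 1 → 5 → … returns to 1 after 7 steps, so 1 lies in a 7-cycle (0, 8, 3, 7, 2, 1, 5).
Stepping 3 places around the cycle: 1 → 5 → 0 → 8.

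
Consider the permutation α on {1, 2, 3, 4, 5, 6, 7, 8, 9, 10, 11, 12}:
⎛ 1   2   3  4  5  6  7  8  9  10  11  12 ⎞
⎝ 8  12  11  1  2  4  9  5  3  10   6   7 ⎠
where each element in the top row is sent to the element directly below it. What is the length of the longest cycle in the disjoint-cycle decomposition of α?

Decomposing into disjoint cycles gives (1, 8, 5, 2, 12, 7, 9, 3, 11, 6, 4); the longest has length 11.

11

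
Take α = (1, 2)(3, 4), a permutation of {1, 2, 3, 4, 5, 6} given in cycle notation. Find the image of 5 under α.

5

5 does not appear in any cycle of α, so it is a fixed point: α(5) = 5.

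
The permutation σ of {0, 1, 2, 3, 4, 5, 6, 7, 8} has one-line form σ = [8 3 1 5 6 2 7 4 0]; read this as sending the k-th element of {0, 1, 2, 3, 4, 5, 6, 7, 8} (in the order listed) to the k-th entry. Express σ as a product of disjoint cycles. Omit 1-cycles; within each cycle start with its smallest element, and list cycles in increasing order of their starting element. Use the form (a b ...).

(0 8)(1 3 5 2)(4 6 7)

From 0: 0 → 8 → 0, closing the cycle (0 8).
Repeating from the next unused element and collecting all non-trivial cycles gives (0 8)(1 3 5 2)(4 6 7).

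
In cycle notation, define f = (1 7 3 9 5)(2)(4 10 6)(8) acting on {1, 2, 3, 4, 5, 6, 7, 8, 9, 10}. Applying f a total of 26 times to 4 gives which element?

4 lies in the 3-cycle (4 10 6).
Powers repeat with period 3 on this cycle, and 26 mod 3 = 2, so f^26(4) = f^2(4).
Advancing 2 steps from 4: 4 → 10 → 6.

6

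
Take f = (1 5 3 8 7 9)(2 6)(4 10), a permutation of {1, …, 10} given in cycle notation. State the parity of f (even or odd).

odd

The cycle lengths are 6, 2, 2.
A cycle is odd iff its length is even; f has 3 even-length cycles, so sgn(f) = (−1)^3 and f is odd.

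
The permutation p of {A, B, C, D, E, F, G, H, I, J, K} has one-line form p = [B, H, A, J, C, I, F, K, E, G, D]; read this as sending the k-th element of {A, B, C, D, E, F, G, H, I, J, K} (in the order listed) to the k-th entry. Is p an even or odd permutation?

In disjoint-cycle form the cycle lengths are 11.
A cycle is odd iff its length is even; p has 0 even-length cycles, so sgn(p) = (−1)^0 and p is even.

even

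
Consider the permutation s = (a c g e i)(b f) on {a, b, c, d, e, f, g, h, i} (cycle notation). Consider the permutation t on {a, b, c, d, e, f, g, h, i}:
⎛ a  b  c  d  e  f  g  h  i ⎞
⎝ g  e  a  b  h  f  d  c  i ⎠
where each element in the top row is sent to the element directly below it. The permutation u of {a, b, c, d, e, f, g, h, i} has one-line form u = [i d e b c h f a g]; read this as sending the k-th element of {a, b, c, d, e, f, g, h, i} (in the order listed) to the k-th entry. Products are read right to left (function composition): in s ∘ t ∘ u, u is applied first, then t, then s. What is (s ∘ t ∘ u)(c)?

Apply the permutations in order: u(c) = e, then t(e) = h, then s(h) = h. So (s ∘ t ∘ u)(c) = h.

h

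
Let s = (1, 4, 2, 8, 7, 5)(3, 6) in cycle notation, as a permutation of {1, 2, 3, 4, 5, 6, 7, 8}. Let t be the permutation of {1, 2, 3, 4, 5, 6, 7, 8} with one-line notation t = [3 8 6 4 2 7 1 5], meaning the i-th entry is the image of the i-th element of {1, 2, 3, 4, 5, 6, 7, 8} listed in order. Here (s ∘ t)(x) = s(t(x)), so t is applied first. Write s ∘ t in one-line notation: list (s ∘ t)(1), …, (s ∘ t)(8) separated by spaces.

For each element, apply t then s: 1 → 3 → 6; 2 → 8 → 7; 3 → 6 → 3; 4 → 4 → 2; 5 → 2 → 8; 6 → 7 → 5; 7 → 1 → 4; 8 → 5 → 1.
So s ∘ t in one-line form is 6 7 3 2 8 5 4 1.

6 7 3 2 8 5 4 1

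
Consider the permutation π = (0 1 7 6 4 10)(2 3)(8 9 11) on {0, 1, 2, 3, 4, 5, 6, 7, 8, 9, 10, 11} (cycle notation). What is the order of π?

6

The cycle type of π is (6, 3, 2, 1).
The order of π is the least common multiple of its cycle lengths: lcm(6, 3, 2) = 6.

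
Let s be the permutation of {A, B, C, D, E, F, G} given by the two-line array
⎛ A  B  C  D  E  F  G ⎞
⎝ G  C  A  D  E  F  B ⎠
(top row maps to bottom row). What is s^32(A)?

Tracing A → G → … returns to A after 4 steps, so A lies in a 4-cycle (A G B C).
On a 4-cycle, s^4 is the identity, so s^32 = s^0 there (32 ≡ 0 mod 4).
So s^32(A) = A.

A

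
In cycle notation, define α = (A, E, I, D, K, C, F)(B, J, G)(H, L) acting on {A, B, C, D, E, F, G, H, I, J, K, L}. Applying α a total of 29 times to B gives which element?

G

B lies in the 3-cycle (B, J, G).
Powers repeat with period 3 on this cycle, and 29 mod 3 = 2, so α^29(B) = α^2(B).
Advancing 2 steps from B: B → J → G.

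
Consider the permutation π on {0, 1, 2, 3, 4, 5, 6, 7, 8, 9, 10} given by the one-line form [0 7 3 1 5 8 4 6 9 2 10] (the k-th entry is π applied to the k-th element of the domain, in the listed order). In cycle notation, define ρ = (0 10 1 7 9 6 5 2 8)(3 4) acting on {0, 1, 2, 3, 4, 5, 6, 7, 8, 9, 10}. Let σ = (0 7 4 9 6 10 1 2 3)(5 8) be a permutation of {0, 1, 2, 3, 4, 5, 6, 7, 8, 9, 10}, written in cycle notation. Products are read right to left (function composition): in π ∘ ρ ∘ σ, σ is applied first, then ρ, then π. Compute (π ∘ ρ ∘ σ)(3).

10

Chase 3: σ(3) = 0; ρ(0) = 10; π(10) = 10. Hence (π ∘ ρ ∘ σ)(3) = 10.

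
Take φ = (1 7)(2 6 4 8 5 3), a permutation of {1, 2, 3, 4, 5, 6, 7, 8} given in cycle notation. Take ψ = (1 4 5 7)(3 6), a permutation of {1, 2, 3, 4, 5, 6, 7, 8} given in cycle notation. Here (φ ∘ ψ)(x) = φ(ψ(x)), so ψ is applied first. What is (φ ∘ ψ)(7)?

First apply ψ: ψ(7) = 1, then φ(1) = 7. Thus (φ ∘ ψ)(7) = 7.

7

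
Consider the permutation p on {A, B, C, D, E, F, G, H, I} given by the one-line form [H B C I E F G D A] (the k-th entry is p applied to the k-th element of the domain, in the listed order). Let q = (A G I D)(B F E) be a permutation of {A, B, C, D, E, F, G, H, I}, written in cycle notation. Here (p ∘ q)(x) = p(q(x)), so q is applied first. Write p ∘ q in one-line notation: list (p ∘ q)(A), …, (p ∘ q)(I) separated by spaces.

G F C H B E A D I

For each element, apply q then p: A → G → G; B → F → F; C → C → C; D → A → H; E → B → B; F → E → E; G → I → A; H → H → D; I → D → I.
So p ∘ q in one-line form is G F C H B E A D I.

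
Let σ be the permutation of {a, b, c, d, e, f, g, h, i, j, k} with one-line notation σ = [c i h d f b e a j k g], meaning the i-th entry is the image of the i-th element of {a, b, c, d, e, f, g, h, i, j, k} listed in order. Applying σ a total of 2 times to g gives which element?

Tracing g → e → … returns to g after 7 steps, so g lies in a 7-cycle (b, i, j, k, g, e, f).
Stepping 2 places around the cycle: g → e → f.

f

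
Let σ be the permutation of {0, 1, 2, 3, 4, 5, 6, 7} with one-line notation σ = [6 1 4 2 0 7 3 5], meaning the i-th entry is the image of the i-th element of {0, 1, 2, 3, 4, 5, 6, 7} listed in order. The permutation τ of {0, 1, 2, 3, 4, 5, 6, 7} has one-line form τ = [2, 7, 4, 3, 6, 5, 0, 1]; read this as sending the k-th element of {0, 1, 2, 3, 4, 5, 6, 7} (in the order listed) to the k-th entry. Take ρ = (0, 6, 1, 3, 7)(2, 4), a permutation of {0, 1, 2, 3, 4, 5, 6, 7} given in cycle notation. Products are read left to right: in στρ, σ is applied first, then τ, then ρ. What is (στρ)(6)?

Apply the permutations in order: σ(6) = 3, then τ(3) = 3, then ρ(3) = 7. So (στρ)(6) = 7.

7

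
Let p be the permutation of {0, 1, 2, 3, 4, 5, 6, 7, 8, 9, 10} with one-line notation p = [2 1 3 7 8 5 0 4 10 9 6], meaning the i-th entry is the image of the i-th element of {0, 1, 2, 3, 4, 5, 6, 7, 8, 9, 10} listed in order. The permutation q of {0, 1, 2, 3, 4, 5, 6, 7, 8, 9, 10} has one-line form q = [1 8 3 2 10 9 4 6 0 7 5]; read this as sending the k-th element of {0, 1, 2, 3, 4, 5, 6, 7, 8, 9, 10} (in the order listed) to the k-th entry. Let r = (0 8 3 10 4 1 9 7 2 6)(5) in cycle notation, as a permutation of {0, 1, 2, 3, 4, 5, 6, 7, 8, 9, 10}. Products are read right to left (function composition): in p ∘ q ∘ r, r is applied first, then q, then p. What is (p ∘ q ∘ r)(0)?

(p ∘ q ∘ r)(0) = p(q(r(0))). r(0) = 8, then q(8) = 0, then p(0) = 2, so the result is 2.

2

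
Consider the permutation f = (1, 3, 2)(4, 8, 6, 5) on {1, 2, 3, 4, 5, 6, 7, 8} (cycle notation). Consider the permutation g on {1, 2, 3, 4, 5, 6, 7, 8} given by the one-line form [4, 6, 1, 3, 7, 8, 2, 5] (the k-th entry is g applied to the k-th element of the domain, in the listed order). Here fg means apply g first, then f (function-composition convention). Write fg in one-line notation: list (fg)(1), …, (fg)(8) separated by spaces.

8 5 3 2 7 6 1 4

Chase each element through g then f: 1 → 4 → 8; 2 → 6 → 5; 3 → 1 → 3; 4 → 3 → 2; 5 → 7 → 7; 6 → 8 → 6; 7 → 2 → 1; 8 → 5 → 4.
So fg in one-line form is 8 5 3 2 7 6 1 4.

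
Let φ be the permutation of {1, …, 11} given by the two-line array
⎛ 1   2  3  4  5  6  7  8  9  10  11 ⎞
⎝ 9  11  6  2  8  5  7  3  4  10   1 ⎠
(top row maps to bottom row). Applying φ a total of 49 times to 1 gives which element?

Tracing 1 → 9 → … returns to 1 after 5 steps, so 1 lies in a 5-cycle (1 9 4 2 11).
Powers repeat with period 5 on this cycle, and 49 mod 5 = 4, so φ^49(1) = φ^4(1).
Stepping 4 places around the cycle: 1 → 9 → 4 → 2 → 11.

11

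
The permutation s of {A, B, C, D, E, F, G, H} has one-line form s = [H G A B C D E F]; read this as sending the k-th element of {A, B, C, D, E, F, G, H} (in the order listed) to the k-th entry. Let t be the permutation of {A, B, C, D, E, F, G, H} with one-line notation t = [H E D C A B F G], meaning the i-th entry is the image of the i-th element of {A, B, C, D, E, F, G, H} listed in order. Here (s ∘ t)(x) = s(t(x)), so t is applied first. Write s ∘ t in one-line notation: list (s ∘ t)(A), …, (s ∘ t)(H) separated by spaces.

F C B A H G D E

(s ∘ t)(x) = s(t(x)). Computing each image: s(t(A)) = s(H) = F, s(t(B)) = s(E) = C, s(t(C)) = s(D) = B, s(t(D)) = s(C) = A, s(t(E)) = s(A) = H, s(t(F)) = s(B) = G, s(t(G)) = s(F) = D, s(t(H)) = s(G) = E.
Hence s ∘ t = [F C B A H G D E].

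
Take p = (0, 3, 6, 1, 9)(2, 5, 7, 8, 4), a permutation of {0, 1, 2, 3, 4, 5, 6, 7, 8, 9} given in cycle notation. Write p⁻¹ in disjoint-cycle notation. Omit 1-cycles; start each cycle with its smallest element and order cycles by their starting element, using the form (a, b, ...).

The inverse reverses each cycle.
Reversing each cycle of p and rotating so the smallest element leads gives (0, 9, 1, 6, 3)(2, 4, 8, 7, 5).

(0, 9, 1, 6, 3)(2, 4, 8, 7, 5)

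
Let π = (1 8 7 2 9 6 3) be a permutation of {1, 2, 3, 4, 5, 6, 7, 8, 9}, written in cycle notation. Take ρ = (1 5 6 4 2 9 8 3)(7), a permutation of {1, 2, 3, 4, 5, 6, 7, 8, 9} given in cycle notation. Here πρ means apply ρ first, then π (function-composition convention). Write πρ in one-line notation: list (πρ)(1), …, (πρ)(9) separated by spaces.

5 6 8 9 3 4 2 1 7

(πρ)(x) = π(ρ(x)). Computing each image: π(ρ(1)) = π(5) = 5, π(ρ(2)) = π(9) = 6, π(ρ(3)) = π(1) = 8, π(ρ(4)) = π(2) = 9, π(ρ(5)) = π(6) = 3, π(ρ(6)) = π(4) = 4, π(ρ(7)) = π(7) = 2, π(ρ(8)) = π(3) = 1, π(ρ(9)) = π(8) = 7.
Hence πρ = [5 6 8 9 3 4 2 1 7].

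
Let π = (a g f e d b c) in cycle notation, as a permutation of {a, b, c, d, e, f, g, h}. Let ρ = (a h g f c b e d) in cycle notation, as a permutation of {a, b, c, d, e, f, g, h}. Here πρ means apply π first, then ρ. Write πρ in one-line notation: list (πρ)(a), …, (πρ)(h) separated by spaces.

For each element, apply π then ρ: a → g → f; b → c → b; c → a → h; d → b → e; e → d → a; f → e → d; g → f → c; h → h → g.
So πρ in one-line form is f b h e a d c g.

f b h e a d c g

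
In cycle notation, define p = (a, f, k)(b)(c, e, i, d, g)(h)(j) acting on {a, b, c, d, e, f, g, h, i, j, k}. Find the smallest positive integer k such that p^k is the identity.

The disjoint cycles have lengths 5, 3, 1, 1, 1.
The order is lcm(5, 3) = 15.

15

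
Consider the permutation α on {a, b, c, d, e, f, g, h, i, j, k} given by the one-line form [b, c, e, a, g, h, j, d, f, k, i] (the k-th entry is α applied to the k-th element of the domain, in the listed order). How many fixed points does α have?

0

No element satisfies α(x) = x, so there are 0 fixed points.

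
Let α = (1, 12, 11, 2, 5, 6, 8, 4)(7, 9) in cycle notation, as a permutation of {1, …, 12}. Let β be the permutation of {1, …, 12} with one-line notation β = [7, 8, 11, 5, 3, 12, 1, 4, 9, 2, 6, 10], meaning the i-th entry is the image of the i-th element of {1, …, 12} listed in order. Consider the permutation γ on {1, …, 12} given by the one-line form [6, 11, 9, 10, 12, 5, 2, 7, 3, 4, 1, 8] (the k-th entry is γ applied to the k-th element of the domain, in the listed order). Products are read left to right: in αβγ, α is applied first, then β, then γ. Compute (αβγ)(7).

3

Chase 7: α(7) = 9; β(9) = 9; γ(9) = 3. Hence (αβγ)(7) = 3.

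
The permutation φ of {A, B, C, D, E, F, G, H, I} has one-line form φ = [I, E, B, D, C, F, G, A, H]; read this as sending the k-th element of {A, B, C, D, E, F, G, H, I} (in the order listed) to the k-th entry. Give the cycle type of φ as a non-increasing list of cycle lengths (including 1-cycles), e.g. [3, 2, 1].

[3, 3, 1, 1, 1]

The disjoint cycles are (A I H)(B E C)(D)(F)(G), with lengths 3, 3, 1, 1, 1 in non-increasing order.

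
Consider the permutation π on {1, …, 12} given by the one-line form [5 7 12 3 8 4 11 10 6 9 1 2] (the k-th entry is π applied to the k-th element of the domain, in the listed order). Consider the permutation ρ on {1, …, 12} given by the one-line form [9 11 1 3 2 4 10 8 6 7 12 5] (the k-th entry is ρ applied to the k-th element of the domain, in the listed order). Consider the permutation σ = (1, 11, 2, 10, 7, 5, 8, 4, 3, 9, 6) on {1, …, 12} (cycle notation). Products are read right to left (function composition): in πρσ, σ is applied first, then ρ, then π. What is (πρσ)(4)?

5

(πρσ)(4) = π(ρ(σ(4))). σ(4) = 3, then ρ(3) = 1, then π(1) = 5, so the result is 5.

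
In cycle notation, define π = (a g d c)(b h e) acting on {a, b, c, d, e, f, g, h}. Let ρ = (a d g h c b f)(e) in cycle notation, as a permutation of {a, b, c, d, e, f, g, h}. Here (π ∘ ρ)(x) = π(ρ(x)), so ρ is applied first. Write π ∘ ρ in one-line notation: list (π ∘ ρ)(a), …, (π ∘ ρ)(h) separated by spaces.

Chase each element through ρ then π: a → d → c; b → f → f; c → b → h; d → g → d; e → e → b; f → a → g; g → h → e; h → c → a.
So π ∘ ρ in one-line form is c f h d b g e a.

c f h d b g e a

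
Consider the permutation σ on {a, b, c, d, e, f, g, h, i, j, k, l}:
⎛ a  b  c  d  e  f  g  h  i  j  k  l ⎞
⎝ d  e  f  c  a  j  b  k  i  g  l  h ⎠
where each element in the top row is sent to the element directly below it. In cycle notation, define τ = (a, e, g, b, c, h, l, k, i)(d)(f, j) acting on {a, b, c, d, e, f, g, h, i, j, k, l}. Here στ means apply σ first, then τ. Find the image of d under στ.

(στ)(d) = τ(σ(d)). σ(d) = c, then τ(c) = h. So (στ)(d) = h.

h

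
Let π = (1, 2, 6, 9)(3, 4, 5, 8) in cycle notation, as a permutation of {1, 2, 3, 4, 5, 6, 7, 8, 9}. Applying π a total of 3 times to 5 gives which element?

4

5 lies in the 4-cycle (3, 4, 5, 8).
Advancing 3 steps from 5: 5 → 8 → 3 → 4.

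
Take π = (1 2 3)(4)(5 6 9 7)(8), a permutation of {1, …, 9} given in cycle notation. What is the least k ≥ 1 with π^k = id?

The disjoint cycles have lengths 4, 3, 1, 1.
The order is lcm(4, 3) = 12.

12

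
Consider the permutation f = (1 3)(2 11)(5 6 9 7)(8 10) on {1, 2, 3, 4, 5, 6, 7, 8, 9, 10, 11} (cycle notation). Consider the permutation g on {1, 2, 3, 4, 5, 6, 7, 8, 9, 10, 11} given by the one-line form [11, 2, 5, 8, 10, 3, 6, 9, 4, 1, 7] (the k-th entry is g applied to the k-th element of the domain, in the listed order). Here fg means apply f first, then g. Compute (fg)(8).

f(8) = 10, then g(10) = 1; composing gives (fg)(8) = 1.

1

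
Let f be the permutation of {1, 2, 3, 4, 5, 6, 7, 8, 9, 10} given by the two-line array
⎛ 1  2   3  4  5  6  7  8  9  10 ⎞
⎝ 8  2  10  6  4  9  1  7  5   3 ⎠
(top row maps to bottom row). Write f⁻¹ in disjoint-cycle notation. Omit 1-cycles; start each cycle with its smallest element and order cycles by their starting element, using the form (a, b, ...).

(1, 7, 8)(3, 10)(4, 5, 9, 6)

The cycle decomposition of f is (1, 8, 7)(3, 10)(4, 6, 9, 5).
The inverse reverses every cycle; in canonical form, f⁻¹ = (1, 7, 8)(3, 10)(4, 5, 9, 6).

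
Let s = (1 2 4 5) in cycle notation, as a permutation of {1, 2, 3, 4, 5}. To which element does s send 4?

4 appears in (1 2 4 5); the next entry (wrapping around) is 5.

5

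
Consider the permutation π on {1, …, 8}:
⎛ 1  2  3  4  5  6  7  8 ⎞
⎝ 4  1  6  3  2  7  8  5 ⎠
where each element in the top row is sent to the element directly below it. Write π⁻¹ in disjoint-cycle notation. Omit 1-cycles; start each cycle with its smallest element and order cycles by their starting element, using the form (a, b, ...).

(1, 2, 5, 8, 7, 6, 3, 4)

The cycle decomposition of π is (1, 4, 3, 6, 7, 8, 5, 2).
Reversing each cycle (and rotating so the smallest element leads) gives π⁻¹ = (1, 2, 5, 8, 7, 6, 3, 4).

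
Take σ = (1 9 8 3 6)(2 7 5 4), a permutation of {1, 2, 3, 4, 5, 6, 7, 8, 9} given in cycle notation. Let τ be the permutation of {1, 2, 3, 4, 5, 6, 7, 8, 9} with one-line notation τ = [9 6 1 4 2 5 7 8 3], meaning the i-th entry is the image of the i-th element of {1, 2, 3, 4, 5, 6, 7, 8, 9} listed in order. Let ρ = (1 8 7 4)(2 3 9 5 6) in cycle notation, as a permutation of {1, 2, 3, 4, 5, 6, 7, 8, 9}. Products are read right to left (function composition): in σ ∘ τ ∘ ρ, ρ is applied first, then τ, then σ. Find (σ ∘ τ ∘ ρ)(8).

5

Apply the permutations in order: ρ(8) = 7, then τ(7) = 7, then σ(7) = 5. So (σ ∘ τ ∘ ρ)(8) = 5.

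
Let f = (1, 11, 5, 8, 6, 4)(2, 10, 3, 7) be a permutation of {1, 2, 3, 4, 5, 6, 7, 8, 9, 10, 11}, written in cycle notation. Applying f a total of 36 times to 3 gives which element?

3

3 lies in the 4-cycle (2, 10, 3, 7).
On a 4-cycle, f^4 is the identity, so f^36 = f^0 there (36 ≡ 0 mod 4).
So f^36(3) = 3.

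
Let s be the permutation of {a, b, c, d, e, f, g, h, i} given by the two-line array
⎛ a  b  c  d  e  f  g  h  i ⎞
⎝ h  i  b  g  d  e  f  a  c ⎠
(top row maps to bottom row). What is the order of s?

12

The disjoint-cycle form of s has cycle lengths 4, 3, 2.
The order of s is the least common multiple of its cycle lengths: lcm(4, 3, 2) = 12.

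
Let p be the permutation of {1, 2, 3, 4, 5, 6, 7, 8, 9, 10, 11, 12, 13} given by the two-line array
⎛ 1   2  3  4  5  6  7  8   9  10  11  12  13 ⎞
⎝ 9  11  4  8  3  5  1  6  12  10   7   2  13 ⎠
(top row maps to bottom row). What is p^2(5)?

4

Tracing 5 → 3 → … returns to 5 after 5 steps, so 5 lies in a 5-cycle (3, 4, 8, 6, 5).
Advancing 2 steps from 5: 5 → 3 → 4.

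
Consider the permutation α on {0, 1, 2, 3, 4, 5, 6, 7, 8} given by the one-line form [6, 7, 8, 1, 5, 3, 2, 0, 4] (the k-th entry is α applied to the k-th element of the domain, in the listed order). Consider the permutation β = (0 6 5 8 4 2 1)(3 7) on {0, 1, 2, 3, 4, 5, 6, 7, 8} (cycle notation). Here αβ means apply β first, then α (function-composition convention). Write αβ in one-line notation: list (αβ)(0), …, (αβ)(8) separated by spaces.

(αβ)(x) = α(β(x)). Computing each image: α(β(0)) = α(6) = 2, α(β(1)) = α(0) = 6, α(β(2)) = α(1) = 7, α(β(3)) = α(7) = 0, α(β(4)) = α(2) = 8, α(β(5)) = α(8) = 4, α(β(6)) = α(5) = 3, α(β(7)) = α(3) = 1, α(β(8)) = α(4) = 5.
Hence αβ = [2 6 7 0 8 4 3 1 5].

2 6 7 0 8 4 3 1 5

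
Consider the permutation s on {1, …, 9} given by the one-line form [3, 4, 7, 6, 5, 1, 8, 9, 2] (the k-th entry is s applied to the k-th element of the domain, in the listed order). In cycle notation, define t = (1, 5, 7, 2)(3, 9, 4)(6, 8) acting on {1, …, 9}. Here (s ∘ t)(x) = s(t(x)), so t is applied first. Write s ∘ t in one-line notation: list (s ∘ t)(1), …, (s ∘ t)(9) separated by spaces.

Chase each element through t then s: 1 → 5 → 5; 2 → 1 → 3; 3 → 9 → 2; 4 → 3 → 7; 5 → 7 → 8; 6 → 8 → 9; 7 → 2 → 4; 8 → 6 → 1; 9 → 4 → 6.
Collecting the images, s ∘ t = [5 3 2 7 8 9 4 1 6].

5 3 2 7 8 9 4 1 6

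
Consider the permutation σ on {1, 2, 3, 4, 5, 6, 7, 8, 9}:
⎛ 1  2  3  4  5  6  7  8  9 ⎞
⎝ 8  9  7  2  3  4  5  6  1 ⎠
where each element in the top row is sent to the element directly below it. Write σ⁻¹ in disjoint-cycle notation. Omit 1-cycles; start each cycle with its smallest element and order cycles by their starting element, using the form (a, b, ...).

First write σ in disjoint cycles: (1, 8, 6, 4, 2, 9)(3, 7, 5).
The inverse reverses every cycle; in canonical form, σ⁻¹ = (1, 9, 2, 4, 6, 8)(3, 5, 7).

(1, 9, 2, 4, 6, 8)(3, 5, 7)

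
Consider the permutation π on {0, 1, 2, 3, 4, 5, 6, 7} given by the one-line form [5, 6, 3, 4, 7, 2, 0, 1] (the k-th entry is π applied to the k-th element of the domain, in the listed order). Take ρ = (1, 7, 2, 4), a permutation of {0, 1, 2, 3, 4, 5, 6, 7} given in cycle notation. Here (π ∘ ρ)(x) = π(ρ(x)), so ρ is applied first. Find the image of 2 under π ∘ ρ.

ρ(2) = 4, then π(4) = 7; composing gives (π ∘ ρ)(2) = 7.

7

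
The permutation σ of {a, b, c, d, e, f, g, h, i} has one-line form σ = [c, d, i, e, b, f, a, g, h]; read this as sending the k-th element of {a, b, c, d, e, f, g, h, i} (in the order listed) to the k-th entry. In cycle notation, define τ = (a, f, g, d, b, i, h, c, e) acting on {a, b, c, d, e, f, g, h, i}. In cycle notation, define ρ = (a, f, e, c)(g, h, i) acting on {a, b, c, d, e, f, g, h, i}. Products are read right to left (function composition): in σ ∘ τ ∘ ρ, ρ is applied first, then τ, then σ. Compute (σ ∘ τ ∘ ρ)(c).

f

(σ ∘ τ ∘ ρ)(c) = σ(τ(ρ(c))). ρ(c) = a, then τ(a) = f, then σ(f) = f, so the result is f.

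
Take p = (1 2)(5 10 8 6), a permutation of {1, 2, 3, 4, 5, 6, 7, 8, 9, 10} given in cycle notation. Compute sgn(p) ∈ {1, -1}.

1

The cycle lengths are 4, 2, 1, 1, 1, 1.
A cycle is odd iff its length is even; p has 2 even-length cycles, so sgn(p) = (−1)^2 and p is even.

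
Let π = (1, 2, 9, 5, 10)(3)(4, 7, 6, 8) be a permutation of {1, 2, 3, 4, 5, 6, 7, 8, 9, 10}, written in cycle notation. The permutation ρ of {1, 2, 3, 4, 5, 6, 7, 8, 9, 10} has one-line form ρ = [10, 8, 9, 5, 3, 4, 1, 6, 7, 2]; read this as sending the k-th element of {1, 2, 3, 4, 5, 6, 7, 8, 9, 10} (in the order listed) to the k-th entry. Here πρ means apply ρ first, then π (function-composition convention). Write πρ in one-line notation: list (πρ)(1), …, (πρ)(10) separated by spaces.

For each element, apply ρ then π: 1 → 10 → 1; 2 → 8 → 4; 3 → 9 → 5; 4 → 5 → 10; 5 → 3 → 3; 6 → 4 → 7; 7 → 1 → 2; 8 → 6 → 8; 9 → 7 → 6; 10 → 2 → 9.
So πρ in one-line form is 1 4 5 10 3 7 2 8 6 9.

1 4 5 10 3 7 2 8 6 9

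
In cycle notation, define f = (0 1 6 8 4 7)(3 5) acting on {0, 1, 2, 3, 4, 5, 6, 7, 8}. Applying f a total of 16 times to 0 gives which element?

4

0 lies in the 6-cycle (0 1 6 8 4 7).
Powers repeat with period 6 on this cycle, and 16 mod 6 = 4, so f^16(0) = f^4(0).
Advancing 4 steps from 0: 0 → 1 → 6 → 8 → 4.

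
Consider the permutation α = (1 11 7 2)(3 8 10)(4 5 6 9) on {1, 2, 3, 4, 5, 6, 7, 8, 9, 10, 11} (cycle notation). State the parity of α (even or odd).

even

The cycle lengths are 4, 4, 3.
A cycle of length ℓ contributes ℓ−1 transpositions, so α is a product of 3 + 3 + 2 = 8 transpositions — even.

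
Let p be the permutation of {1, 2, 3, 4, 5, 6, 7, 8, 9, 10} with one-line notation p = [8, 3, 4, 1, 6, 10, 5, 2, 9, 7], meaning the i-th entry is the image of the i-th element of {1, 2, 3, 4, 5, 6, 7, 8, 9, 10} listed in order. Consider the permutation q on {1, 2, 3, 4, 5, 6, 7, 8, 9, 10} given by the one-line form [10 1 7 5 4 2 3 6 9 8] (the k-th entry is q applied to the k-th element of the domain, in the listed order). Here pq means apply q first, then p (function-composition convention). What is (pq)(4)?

q(4) = 5, then p(5) = 6; composing gives (pq)(4) = 6.

6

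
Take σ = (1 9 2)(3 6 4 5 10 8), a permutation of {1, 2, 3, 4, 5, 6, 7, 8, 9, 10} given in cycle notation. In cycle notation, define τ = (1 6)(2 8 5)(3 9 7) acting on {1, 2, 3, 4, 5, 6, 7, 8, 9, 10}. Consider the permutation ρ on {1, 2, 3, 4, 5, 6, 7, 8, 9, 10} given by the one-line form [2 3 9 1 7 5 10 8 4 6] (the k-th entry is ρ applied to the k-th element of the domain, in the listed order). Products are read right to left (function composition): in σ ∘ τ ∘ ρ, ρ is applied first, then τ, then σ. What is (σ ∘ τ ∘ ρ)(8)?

10

(σ ∘ τ ∘ ρ)(8) = σ(τ(ρ(8))). ρ(8) = 8, then τ(8) = 5, then σ(5) = 10, so the result is 10.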